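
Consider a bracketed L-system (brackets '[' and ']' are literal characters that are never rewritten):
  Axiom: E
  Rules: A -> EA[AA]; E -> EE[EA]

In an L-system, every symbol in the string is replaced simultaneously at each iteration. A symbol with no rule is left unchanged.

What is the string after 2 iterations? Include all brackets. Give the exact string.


Step 0: E
Step 1: EE[EA]
Step 2: EE[EA]EE[EA][EE[EA]EA[AA]]

Answer: EE[EA]EE[EA][EE[EA]EA[AA]]


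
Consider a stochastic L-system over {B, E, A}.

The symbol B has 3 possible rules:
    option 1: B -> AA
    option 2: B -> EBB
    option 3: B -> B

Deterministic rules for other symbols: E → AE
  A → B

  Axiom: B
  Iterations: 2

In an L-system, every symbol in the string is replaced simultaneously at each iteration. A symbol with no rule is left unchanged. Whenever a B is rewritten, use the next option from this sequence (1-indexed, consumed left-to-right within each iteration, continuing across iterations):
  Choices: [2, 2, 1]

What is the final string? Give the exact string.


Step 0: B
Step 1: EBB  (used choices [2])
Step 2: AEEBBAA  (used choices [2, 1])

Answer: AEEBBAA


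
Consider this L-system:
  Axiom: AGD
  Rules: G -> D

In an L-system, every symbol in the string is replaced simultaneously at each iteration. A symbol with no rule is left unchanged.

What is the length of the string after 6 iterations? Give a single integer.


Answer: 3

Derivation:
Step 0: length = 3
Step 1: length = 3
Step 2: length = 3
Step 3: length = 3
Step 4: length = 3
Step 5: length = 3
Step 6: length = 3


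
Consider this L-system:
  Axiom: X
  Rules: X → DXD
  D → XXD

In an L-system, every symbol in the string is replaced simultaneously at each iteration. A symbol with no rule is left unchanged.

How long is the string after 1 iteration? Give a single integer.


Answer: 3

Derivation:
Step 0: length = 1
Step 1: length = 3


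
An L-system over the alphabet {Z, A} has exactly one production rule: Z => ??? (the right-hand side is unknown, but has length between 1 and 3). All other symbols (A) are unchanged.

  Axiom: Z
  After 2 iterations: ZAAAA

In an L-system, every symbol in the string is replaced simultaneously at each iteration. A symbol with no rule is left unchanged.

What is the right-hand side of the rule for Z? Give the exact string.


Answer: ZAA

Derivation:
Trying Z => ZAA:
  Step 0: Z
  Step 1: ZAA
  Step 2: ZAAAA
Matches the given result.


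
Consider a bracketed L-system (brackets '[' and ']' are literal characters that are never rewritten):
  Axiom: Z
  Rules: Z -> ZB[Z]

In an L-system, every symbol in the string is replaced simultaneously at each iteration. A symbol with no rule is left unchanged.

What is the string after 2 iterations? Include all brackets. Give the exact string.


Step 0: Z
Step 1: ZB[Z]
Step 2: ZB[Z]B[ZB[Z]]

Answer: ZB[Z]B[ZB[Z]]


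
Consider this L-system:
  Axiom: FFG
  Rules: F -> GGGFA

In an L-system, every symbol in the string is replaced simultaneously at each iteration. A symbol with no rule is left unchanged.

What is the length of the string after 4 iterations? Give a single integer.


Step 0: length = 3
Step 1: length = 11
Step 2: length = 19
Step 3: length = 27
Step 4: length = 35

Answer: 35


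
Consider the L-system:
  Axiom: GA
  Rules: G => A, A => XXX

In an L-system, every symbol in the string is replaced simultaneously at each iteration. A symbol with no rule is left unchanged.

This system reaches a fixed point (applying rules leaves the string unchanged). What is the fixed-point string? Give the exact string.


Answer: XXXXXX

Derivation:
Step 0: GA
Step 1: AXXX
Step 2: XXXXXX
Step 3: XXXXXX  (unchanged — fixed point at step 2)


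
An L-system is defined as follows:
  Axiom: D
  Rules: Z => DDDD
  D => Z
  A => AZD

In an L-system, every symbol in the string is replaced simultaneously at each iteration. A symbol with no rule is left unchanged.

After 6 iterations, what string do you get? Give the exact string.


Step 0: D
Step 1: Z
Step 2: DDDD
Step 3: ZZZZ
Step 4: DDDDDDDDDDDDDDDD
Step 5: ZZZZZZZZZZZZZZZZ
Step 6: DDDDDDDDDDDDDDDDDDDDDDDDDDDDDDDDDDDDDDDDDDDDDDDDDDDDDDDDDDDDDDDD

Answer: DDDDDDDDDDDDDDDDDDDDDDDDDDDDDDDDDDDDDDDDDDDDDDDDDDDDDDDDDDDDDDDD


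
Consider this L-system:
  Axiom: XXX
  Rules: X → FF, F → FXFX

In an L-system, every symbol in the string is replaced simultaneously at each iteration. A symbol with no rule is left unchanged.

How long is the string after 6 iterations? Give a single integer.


Step 0: length = 3
Step 1: length = 6
Step 2: length = 24
Step 3: length = 72
Step 4: length = 240
Step 5: length = 768
Step 6: length = 2496

Answer: 2496


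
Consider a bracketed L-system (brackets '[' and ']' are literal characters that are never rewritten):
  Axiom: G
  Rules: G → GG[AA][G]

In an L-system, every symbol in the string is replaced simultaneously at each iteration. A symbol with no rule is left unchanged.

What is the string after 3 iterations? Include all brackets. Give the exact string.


Step 0: G
Step 1: GG[AA][G]
Step 2: GG[AA][G]GG[AA][G][AA][GG[AA][G]]
Step 3: GG[AA][G]GG[AA][G][AA][GG[AA][G]]GG[AA][G]GG[AA][G][AA][GG[AA][G]][AA][GG[AA][G]GG[AA][G][AA][GG[AA][G]]]

Answer: GG[AA][G]GG[AA][G][AA][GG[AA][G]]GG[AA][G]GG[AA][G][AA][GG[AA][G]][AA][GG[AA][G]GG[AA][G][AA][GG[AA][G]]]


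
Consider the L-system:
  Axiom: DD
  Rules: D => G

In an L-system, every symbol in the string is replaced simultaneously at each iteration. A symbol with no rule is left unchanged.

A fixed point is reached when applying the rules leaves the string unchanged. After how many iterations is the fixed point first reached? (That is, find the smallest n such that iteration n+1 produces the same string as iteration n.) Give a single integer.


Step 0: DD
Step 1: GG
Step 2: GG  (unchanged — fixed point at step 1)

Answer: 1


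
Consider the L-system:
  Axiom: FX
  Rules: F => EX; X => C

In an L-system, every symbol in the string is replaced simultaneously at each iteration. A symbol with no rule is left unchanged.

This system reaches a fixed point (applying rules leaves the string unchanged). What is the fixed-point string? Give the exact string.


Answer: ECC

Derivation:
Step 0: FX
Step 1: EXC
Step 2: ECC
Step 3: ECC  (unchanged — fixed point at step 2)


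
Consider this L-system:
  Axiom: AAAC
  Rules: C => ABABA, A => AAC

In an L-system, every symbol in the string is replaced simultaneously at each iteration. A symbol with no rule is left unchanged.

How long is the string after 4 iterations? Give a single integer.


Answer: 404

Derivation:
Step 0: length = 4
Step 1: length = 14
Step 2: length = 44
Step 3: length = 134
Step 4: length = 404


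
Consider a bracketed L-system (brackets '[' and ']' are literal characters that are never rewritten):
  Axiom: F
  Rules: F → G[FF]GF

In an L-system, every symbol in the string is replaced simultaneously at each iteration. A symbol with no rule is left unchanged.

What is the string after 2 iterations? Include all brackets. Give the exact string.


Answer: G[G[FF]GFG[FF]GF]GG[FF]GF

Derivation:
Step 0: F
Step 1: G[FF]GF
Step 2: G[G[FF]GFG[FF]GF]GG[FF]GF


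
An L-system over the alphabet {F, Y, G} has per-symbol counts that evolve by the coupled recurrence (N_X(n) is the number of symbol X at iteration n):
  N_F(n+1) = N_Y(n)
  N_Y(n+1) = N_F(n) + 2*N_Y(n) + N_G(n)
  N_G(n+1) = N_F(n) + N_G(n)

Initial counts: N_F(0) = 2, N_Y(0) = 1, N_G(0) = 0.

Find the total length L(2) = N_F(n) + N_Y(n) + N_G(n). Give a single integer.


Step 0: N_F=2, N_Y=1, N_G=0, L=3
Step 1: N_F=1, N_Y=4, N_G=2, L=7
Step 2: N_F=4, N_Y=11, N_G=3, L=18

Answer: 18


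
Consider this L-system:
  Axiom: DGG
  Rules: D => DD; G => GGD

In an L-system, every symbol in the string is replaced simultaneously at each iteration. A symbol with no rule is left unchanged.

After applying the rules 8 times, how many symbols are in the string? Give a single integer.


Step 0: length = 3
Step 1: length = 8
Step 2: length = 20
Step 3: length = 48
Step 4: length = 112
Step 5: length = 256
Step 6: length = 576
Step 7: length = 1280
Step 8: length = 2816

Answer: 2816


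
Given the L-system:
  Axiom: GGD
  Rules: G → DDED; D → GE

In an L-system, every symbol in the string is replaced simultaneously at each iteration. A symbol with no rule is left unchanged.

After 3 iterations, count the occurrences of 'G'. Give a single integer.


Step 0: GGD  (2 'G')
Step 1: DDEDDDEDGE  (1 'G')
Step 2: GEGEEGEGEGEEGEDDEDE  (6 'G')
Step 3: DDEDEDDEDEEDDEDEDDEDEDDEDEEDDEDEGEGEEGEE  (3 'G')

Answer: 3


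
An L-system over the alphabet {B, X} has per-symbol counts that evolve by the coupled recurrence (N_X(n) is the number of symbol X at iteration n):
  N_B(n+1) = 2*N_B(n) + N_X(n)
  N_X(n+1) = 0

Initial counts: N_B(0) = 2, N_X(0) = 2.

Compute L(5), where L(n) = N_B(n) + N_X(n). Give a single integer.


Step 0: N_B=2, N_X=2, L=4
Step 1: N_B=6, N_X=0, L=6
Step 2: N_B=12, N_X=0, L=12
Step 3: N_B=24, N_X=0, L=24
Step 4: N_B=48, N_X=0, L=48
Step 5: N_B=96, N_X=0, L=96

Answer: 96


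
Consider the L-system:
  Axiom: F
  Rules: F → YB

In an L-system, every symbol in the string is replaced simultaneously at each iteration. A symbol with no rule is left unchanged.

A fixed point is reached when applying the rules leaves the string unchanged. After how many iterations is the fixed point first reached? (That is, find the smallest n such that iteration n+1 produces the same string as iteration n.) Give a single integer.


Step 0: F
Step 1: YB
Step 2: YB  (unchanged — fixed point at step 1)

Answer: 1


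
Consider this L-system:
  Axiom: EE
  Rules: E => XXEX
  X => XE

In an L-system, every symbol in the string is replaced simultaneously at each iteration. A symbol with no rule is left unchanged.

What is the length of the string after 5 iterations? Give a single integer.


Answer: 416

Derivation:
Step 0: length = 2
Step 1: length = 8
Step 2: length = 20
Step 3: length = 56
Step 4: length = 152
Step 5: length = 416


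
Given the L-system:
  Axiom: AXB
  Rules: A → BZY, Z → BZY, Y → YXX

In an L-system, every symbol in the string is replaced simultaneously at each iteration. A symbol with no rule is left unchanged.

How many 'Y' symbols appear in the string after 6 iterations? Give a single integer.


Answer: 6

Derivation:
Step 0: AXB  (0 'Y')
Step 1: BZYXB  (1 'Y')
Step 2: BBZYYXXXB  (2 'Y')
Step 3: BBBZYYXXYXXXXXB  (3 'Y')
Step 4: BBBBZYYXXYXXXXYXXXXXXXB  (4 'Y')
Step 5: BBBBBZYYXXYXXXXYXXXXXXYXXXXXXXXXB  (5 'Y')
Step 6: BBBBBBZYYXXYXXXXYXXXXXXYXXXXXXXXYXXXXXXXXXXXB  (6 'Y')


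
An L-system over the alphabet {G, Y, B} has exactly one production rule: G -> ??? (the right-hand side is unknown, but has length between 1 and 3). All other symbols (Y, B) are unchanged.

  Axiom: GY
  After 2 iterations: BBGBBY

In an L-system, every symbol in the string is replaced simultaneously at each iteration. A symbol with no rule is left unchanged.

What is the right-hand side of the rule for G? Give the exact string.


Answer: BGB

Derivation:
Trying G -> BGB:
  Step 0: GY
  Step 1: BGBY
  Step 2: BBGBBY
Matches the given result.


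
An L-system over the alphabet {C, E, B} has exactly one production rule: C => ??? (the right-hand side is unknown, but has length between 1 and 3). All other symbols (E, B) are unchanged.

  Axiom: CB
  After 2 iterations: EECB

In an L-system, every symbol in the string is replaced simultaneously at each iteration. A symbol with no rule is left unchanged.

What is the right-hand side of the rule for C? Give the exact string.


Trying C => EC:
  Step 0: CB
  Step 1: ECB
  Step 2: EECB
Matches the given result.

Answer: EC


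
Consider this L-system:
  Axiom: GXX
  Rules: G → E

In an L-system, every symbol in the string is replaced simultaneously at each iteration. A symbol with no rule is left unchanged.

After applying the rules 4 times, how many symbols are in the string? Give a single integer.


Answer: 3

Derivation:
Step 0: length = 3
Step 1: length = 3
Step 2: length = 3
Step 3: length = 3
Step 4: length = 3


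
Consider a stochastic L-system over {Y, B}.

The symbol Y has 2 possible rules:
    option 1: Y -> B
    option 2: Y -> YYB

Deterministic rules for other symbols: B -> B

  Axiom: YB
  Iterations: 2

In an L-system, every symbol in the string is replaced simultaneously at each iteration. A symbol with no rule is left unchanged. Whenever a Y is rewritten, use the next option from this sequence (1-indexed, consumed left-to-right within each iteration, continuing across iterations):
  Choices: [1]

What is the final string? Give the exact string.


Step 0: YB
Step 1: BB  (used choices [1])
Step 2: BB  (used choices [])

Answer: BB


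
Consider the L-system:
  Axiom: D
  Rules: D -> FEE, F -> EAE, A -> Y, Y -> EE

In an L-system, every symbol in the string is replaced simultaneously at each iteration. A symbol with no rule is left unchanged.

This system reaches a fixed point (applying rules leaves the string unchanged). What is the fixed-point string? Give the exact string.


Step 0: D
Step 1: FEE
Step 2: EAEEE
Step 3: EYEEE
Step 4: EEEEEE
Step 5: EEEEEE  (unchanged — fixed point at step 4)

Answer: EEEEEE


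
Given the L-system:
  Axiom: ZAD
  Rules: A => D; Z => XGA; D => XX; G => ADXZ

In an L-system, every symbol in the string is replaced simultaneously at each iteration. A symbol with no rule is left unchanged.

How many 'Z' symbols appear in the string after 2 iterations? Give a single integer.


Answer: 1

Derivation:
Step 0: ZAD  (1 'Z')
Step 1: XGADXX  (0 'Z')
Step 2: XADXZDXXXX  (1 'Z')


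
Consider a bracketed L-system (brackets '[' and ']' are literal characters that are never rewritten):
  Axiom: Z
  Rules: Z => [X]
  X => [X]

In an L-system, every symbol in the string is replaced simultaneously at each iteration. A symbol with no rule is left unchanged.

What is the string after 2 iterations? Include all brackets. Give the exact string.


Step 0: Z
Step 1: [X]
Step 2: [[X]]

Answer: [[X]]


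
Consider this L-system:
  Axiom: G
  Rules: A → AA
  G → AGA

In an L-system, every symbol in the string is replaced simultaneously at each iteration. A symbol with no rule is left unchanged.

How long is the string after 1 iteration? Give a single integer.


Step 0: length = 1
Step 1: length = 3

Answer: 3


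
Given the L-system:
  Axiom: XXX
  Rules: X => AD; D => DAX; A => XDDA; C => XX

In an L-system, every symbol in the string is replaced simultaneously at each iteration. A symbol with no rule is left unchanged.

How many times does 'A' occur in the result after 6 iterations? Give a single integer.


Answer: 600

Derivation:
Final string: XDDADAXDAXXDDAADDAXXDDAADADDAXDAXXDDADAXXDDAADADDAXDAXXDDAXDDADAXDAXXDDAADADDAXDAXXDDAXDDADAXXDDADAXDAXXDDAADDAXXDDAADADDAXDAXXDDAADDAXDAXXDDADAXXDDAADDAXXDDAADADDAXDAXXDDAXDDADAXXDDADAXDAXXDDAADDAXXDDAADADDAXDAXXDDAADDAXDAXXDDADAXXDDAADADDAXDAXXDDADAXXDDAADDAXXDDAADADDAXDAXXDDAXDDADAXDAXXDDAADADDAXDAXXDDAXDDADAXXDDADAXDAXXDDAADDAXXDDAADADDAXDAXXDDADAXXDDAADADDAXDAXXDDAXDDADAXXDDADAXDAXXDDAADDAXXDDAADADDAXDAXXDDAADDAXDAXXDDADAXXDDAADADDAXDAXXDDADAXXDDAADDAXXDDAADADDAXDAXXDDAXDDADAXDAXXDDAADADDAXDAXXDDAXDDADAXXDDADAXDAXXDDAADDAXXDDAADADDAXDAXXDDAXDDADAXDAXXDDAADDAXXDDAADADDAXDAXXDDADAXXDDAADADDAXDAXXDDAXDDADAXXDDADAXDAXXDDAADDAXXDDAADADDAXDAXXDDADAXXDDAADADDAXDAXXDDAXDDADAXDAXXDDAADADDAXDAXXDDAXDDADAXXDDADAXDAXXDDAADDAXXDDAADADDAXDAXXDDAADDAXDAXXDDADAXXDDAADDAXXDDAADADDAXDAXXDDAXDDADAXXDDADAXDAXXDDAADDAXXDDAADADDAXDAXXDDAADDAXDAXXDDADAXXDDAADADDAXDAXXDDADAXXDDAADDAXXDDAADADDAXDAXXDDAXDDADAXDAXXDDAADADDAXDAXXDDAXDDADAXXDDADAXDAXXDDAADDAXXDDAADADDAXDAXXDDADAXXDDAADADDAXDAXXDDAXDDADAXXDDADAXDAXXDDAADDAXXDDAADADDAXDAXXDDAADDAXDAXXDDADAXXDDAADADDAXDAXXDDADAXXDDAADDAXXDDAADADDAXDAXXDDAXDDADAXDAXXDDAADADDAXDAXXDDAXDDADAXXDDADAXDAXXDDAADDAXXDDAADADDAXDAXXDDAXDDADAXDAXXDDAADDAXXDDAADADDAXDAXXDDADAXXDDAADADDAXDAXXDDAXDDADAXXDDADAXDAXXDDAADDAXXDDAADADDAXDAXXDDADAXXDDAADADDAXDAXXDDAXDDADAXDAXXDDAADADDAXDAXXDDAXDDADAXXDDADAXDAXXDDAADDAXXDDAADADDAXDAXXDDAADDAXDAXXDDADAXXDDAADDAXXDDAADADDAXDAXXDDAXDDADAXXDDADAXDAXXDDAADDAXXDDAADADDAXDAXXDDAADDAXDAXXDDADAXXDDAADADDAXDAXXDDADAXXDDAADDAXXDDAADADDAXDAXXDDAXDDADAXDAXXDDAADADDAXDAXXDDAXDDADAXXDDADAXDAXXDDAADDAXXDDAADADDAXDAXXDDADAXXDDAADADDAXDAXXDDAXDDADAXXDDADAXDAXXDDAADDAXXDDAADADDAXDAXXDDAADDAXDAXXDDADAXXDDAADADDAXDAXXDDADAXXDDAADDAXXDDAADADDAXDAXXDDAXDDADAXDAXXDDAADADDAXDAXXDDAXDDADAXXDDADAXDAXXDDAADDAXXDDAADADDAXDAXXDDAXDDADAXDAXXDDAADDAXXDDAADADDAXDAXXDDADAXXDDAADADDAXDAXXDDAXDDADAX
Count of 'A': 600


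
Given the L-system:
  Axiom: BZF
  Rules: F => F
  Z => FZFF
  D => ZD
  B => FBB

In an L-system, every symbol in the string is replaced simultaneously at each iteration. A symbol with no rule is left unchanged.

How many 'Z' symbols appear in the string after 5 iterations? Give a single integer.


Answer: 1

Derivation:
Step 0: BZF  (1 'Z')
Step 1: FBBFZFFF  (1 'Z')
Step 2: FFBBFBBFFZFFFFF  (1 'Z')
Step 3: FFFBBFBBFFBBFBBFFFZFFFFFFF  (1 'Z')
Step 4: FFFFBBFBBFFBBFBBFFFBBFBBFFBBFBBFFFFZFFFFFFFFF  (1 'Z')
Step 5: FFFFFBBFBBFFBBFBBFFFBBFBBFFBBFBBFFFFBBFBBFFBBFBBFFFBBFBBFFBBFBBFFFFFZFFFFFFFFFFF  (1 'Z')


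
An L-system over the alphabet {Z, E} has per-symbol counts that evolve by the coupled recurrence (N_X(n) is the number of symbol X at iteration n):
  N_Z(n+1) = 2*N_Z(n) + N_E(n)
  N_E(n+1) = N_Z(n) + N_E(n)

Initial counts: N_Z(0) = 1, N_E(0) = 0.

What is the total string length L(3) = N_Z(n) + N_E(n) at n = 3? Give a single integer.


Step 0: N_Z=1, N_E=0, L=1
Step 1: N_Z=2, N_E=1, L=3
Step 2: N_Z=5, N_E=3, L=8
Step 3: N_Z=13, N_E=8, L=21

Answer: 21


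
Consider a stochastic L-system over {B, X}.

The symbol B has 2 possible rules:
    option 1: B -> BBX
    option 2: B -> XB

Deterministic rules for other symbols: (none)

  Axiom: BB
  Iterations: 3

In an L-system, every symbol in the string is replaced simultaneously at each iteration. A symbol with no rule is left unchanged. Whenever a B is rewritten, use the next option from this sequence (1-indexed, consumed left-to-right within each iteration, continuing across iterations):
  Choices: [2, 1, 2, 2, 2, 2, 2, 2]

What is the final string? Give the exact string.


Step 0: BB
Step 1: XBBBX  (used choices [2, 1])
Step 2: XXBXBXBX  (used choices [2, 2, 2])
Step 3: XXXBXXBXXBX  (used choices [2, 2, 2])

Answer: XXXBXXBXXBX


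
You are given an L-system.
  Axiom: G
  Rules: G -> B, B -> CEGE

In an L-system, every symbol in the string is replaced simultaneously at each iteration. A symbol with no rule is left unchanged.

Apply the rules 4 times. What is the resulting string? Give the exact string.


Step 0: G
Step 1: B
Step 2: CEGE
Step 3: CEBE
Step 4: CECEGEE

Answer: CECEGEE


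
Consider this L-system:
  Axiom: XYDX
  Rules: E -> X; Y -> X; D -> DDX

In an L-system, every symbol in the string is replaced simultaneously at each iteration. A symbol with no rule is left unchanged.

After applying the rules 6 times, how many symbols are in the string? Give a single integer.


Answer: 130

Derivation:
Step 0: length = 4
Step 1: length = 6
Step 2: length = 10
Step 3: length = 18
Step 4: length = 34
Step 5: length = 66
Step 6: length = 130


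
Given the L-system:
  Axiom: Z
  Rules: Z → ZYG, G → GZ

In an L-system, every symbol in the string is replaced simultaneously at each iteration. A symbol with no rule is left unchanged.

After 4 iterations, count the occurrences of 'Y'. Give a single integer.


Step 0: Z  (0 'Y')
Step 1: ZYG  (1 'Y')
Step 2: ZYGYGZ  (2 'Y')
Step 3: ZYGYGZYGZZYG  (4 'Y')
Step 4: ZYGYGZYGZZYGYGZZYGZYGYGZ  (8 'Y')

Answer: 8


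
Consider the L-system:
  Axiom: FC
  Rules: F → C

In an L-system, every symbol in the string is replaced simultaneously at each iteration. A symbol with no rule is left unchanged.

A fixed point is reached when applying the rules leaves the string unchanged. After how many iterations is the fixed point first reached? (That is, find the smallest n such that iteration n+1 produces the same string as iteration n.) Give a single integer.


Step 0: FC
Step 1: CC
Step 2: CC  (unchanged — fixed point at step 1)

Answer: 1


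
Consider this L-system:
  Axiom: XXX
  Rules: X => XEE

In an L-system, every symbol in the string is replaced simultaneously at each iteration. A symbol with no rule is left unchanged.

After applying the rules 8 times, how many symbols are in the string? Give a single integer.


Step 0: length = 3
Step 1: length = 9
Step 2: length = 15
Step 3: length = 21
Step 4: length = 27
Step 5: length = 33
Step 6: length = 39
Step 7: length = 45
Step 8: length = 51

Answer: 51


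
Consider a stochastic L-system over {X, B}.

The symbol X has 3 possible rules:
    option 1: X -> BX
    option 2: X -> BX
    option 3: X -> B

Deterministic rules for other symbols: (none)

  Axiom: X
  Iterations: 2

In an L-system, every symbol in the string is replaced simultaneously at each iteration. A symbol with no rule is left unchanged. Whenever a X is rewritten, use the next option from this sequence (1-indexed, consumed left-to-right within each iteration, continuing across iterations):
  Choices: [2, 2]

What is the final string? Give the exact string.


Step 0: X
Step 1: BX  (used choices [2])
Step 2: BBX  (used choices [2])

Answer: BBX


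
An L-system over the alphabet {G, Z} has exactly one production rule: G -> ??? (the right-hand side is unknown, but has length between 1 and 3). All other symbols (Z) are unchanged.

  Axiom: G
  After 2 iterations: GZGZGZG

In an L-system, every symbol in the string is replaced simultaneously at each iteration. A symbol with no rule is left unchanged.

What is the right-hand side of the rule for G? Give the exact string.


Trying G -> GZG:
  Step 0: G
  Step 1: GZG
  Step 2: GZGZGZG
Matches the given result.

Answer: GZG


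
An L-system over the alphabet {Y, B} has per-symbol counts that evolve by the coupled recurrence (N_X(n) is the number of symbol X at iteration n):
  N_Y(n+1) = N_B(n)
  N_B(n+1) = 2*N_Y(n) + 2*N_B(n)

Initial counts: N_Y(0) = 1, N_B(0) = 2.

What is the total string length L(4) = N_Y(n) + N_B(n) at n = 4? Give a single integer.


Step 0: N_Y=1, N_B=2, L=3
Step 1: N_Y=2, N_B=6, L=8
Step 2: N_Y=6, N_B=16, L=22
Step 3: N_Y=16, N_B=44, L=60
Step 4: N_Y=44, N_B=120, L=164

Answer: 164


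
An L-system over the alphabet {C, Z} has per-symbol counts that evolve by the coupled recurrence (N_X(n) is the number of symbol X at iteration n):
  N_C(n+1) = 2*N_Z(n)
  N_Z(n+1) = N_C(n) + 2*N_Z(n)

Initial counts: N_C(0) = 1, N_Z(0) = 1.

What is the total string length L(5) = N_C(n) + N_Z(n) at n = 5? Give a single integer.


Step 0: N_C=1, N_Z=1, L=2
Step 1: N_C=2, N_Z=3, L=5
Step 2: N_C=6, N_Z=8, L=14
Step 3: N_C=16, N_Z=22, L=38
Step 4: N_C=44, N_Z=60, L=104
Step 5: N_C=120, N_Z=164, L=284

Answer: 284


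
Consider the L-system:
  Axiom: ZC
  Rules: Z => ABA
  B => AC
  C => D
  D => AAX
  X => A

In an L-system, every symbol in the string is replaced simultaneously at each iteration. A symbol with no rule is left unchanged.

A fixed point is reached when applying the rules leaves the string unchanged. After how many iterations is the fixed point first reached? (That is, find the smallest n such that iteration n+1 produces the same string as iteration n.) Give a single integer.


Step 0: ZC
Step 1: ABAD
Step 2: AACAAAX
Step 3: AADAAAA
Step 4: AAAAXAAAA
Step 5: AAAAAAAAA
Step 6: AAAAAAAAA  (unchanged — fixed point at step 5)

Answer: 5


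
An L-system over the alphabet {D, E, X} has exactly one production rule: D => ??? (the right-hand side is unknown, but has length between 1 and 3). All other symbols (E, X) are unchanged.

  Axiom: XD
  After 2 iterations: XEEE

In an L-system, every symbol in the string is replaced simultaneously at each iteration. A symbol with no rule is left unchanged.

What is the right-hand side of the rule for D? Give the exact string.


Trying D => EEE:
  Step 0: XD
  Step 1: XEEE
  Step 2: XEEE
Matches the given result.

Answer: EEE


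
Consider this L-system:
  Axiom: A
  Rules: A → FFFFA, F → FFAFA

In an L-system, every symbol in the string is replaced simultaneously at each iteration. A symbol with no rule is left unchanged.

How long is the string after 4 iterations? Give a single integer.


Step 0: length = 1
Step 1: length = 5
Step 2: length = 25
Step 3: length = 125
Step 4: length = 625

Answer: 625


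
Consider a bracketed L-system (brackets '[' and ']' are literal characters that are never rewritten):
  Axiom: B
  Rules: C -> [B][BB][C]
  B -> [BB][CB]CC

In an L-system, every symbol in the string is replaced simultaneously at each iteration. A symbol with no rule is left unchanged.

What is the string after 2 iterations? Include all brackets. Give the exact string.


Answer: [[BB][CB]CC[BB][CB]CC][[B][BB][C][BB][CB]CC][B][BB][C][B][BB][C]

Derivation:
Step 0: B
Step 1: [BB][CB]CC
Step 2: [[BB][CB]CC[BB][CB]CC][[B][BB][C][BB][CB]CC][B][BB][C][B][BB][C]


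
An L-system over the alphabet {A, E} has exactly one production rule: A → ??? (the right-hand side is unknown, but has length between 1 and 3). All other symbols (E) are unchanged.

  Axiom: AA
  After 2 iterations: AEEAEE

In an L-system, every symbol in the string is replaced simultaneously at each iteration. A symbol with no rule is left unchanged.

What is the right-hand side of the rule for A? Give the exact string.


Answer: AE

Derivation:
Trying A → AE:
  Step 0: AA
  Step 1: AEAE
  Step 2: AEEAEE
Matches the given result.


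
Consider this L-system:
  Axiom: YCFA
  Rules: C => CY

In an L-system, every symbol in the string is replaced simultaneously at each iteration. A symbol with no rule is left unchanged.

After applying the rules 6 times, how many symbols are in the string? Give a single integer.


Answer: 10

Derivation:
Step 0: length = 4
Step 1: length = 5
Step 2: length = 6
Step 3: length = 7
Step 4: length = 8
Step 5: length = 9
Step 6: length = 10


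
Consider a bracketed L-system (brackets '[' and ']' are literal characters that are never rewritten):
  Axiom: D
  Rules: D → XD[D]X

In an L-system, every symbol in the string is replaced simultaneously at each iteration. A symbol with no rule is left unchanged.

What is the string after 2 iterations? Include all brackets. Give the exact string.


Answer: XXD[D]X[XD[D]X]X

Derivation:
Step 0: D
Step 1: XD[D]X
Step 2: XXD[D]X[XD[D]X]X


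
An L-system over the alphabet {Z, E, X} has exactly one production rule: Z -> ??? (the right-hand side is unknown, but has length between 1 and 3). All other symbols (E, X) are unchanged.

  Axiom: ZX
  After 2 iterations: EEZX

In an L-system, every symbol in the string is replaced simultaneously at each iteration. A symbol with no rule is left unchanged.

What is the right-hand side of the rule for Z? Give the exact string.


Trying Z -> EZ:
  Step 0: ZX
  Step 1: EZX
  Step 2: EEZX
Matches the given result.

Answer: EZ


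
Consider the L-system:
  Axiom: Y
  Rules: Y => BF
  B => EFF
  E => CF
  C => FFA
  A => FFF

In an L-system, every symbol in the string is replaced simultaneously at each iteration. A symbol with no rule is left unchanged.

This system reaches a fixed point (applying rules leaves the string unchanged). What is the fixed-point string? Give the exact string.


Answer: FFFFFFFFF

Derivation:
Step 0: Y
Step 1: BF
Step 2: EFFF
Step 3: CFFFF
Step 4: FFAFFFF
Step 5: FFFFFFFFF
Step 6: FFFFFFFFF  (unchanged — fixed point at step 5)


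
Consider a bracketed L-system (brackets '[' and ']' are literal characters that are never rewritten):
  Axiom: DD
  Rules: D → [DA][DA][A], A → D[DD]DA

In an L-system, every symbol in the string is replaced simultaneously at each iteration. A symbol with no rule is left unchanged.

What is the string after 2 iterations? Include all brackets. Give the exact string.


Answer: [[DA][DA][A]D[DD]DA][[DA][DA][A]D[DD]DA][D[DD]DA][[DA][DA][A]D[DD]DA][[DA][DA][A]D[DD]DA][D[DD]DA]

Derivation:
Step 0: DD
Step 1: [DA][DA][A][DA][DA][A]
Step 2: [[DA][DA][A]D[DD]DA][[DA][DA][A]D[DD]DA][D[DD]DA][[DA][DA][A]D[DD]DA][[DA][DA][A]D[DD]DA][D[DD]DA]


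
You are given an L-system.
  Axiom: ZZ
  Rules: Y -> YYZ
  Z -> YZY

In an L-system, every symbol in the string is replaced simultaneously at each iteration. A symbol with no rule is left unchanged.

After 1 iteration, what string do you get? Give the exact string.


Answer: YZYYZY

Derivation:
Step 0: ZZ
Step 1: YZYYZY


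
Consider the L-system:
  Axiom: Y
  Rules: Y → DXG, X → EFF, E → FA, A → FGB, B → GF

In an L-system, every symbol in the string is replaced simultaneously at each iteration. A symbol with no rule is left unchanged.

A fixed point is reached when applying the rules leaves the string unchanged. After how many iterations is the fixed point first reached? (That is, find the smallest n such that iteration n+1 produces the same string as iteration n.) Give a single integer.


Step 0: Y
Step 1: DXG
Step 2: DEFFG
Step 3: DFAFFG
Step 4: DFFGBFFG
Step 5: DFFGGFFFG
Step 6: DFFGGFFFG  (unchanged — fixed point at step 5)

Answer: 5


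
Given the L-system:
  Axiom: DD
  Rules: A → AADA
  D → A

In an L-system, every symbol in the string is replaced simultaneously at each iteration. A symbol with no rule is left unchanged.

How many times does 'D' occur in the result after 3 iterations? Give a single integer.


Step 0: DD  (2 'D')
Step 1: AA  (0 'D')
Step 2: AADAAADA  (2 'D')
Step 3: AADAAADAAAADAAADAAADAAAADA  (6 'D')

Answer: 6


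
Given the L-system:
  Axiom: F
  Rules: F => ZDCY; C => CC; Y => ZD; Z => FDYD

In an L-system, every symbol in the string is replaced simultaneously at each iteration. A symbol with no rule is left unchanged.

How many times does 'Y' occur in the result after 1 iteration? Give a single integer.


Answer: 1

Derivation:
Step 0: F  (0 'Y')
Step 1: ZDCY  (1 'Y')


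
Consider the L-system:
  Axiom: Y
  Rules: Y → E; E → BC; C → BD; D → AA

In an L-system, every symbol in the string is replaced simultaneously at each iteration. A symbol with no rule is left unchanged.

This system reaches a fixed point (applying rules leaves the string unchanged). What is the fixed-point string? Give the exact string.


Step 0: Y
Step 1: E
Step 2: BC
Step 3: BBD
Step 4: BBAA
Step 5: BBAA  (unchanged — fixed point at step 4)

Answer: BBAA


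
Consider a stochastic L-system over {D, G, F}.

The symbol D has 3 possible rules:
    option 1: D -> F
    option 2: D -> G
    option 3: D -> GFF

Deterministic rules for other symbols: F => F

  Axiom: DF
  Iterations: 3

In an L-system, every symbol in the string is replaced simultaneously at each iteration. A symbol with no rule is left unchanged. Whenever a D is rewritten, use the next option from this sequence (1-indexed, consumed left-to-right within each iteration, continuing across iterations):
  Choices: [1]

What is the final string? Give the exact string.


Answer: FF

Derivation:
Step 0: DF
Step 1: FF  (used choices [1])
Step 2: FF  (used choices [])
Step 3: FF  (used choices [])


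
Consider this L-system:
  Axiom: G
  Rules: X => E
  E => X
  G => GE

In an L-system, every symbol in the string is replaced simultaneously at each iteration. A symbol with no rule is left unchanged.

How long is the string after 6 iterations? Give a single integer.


Step 0: length = 1
Step 1: length = 2
Step 2: length = 3
Step 3: length = 4
Step 4: length = 5
Step 5: length = 6
Step 6: length = 7

Answer: 7


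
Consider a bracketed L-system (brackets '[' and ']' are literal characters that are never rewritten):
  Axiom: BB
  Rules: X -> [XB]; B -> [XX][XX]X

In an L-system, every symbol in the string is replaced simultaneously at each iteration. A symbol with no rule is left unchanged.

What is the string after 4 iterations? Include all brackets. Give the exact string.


Answer: [[[[XB][XX][XX]X][[XB][XB]][[XB][XB]][XB]][[[XB][XX][XX]X][[XB][XB]][[XB][XB]][XB]]][[[[XB][XX][XX]X][[XB][XB]][[XB][XB]][XB]][[[XB][XX][XX]X][[XB][XB]][[XB][XB]][XB]]][[[XB][XX][XX]X][[XB][XB]][[XB][XB]][XB]][[[[XB][XX][XX]X][[XB][XB]][[XB][XB]][XB]][[[XB][XX][XX]X][[XB][XB]][[XB][XB]][XB]]][[[[XB][XX][XX]X][[XB][XB]][[XB][XB]][XB]][[[XB][XX][XX]X][[XB][XB]][[XB][XB]][XB]]][[[XB][XX][XX]X][[XB][XB]][[XB][XB]][XB]]

Derivation:
Step 0: BB
Step 1: [XX][XX]X[XX][XX]X
Step 2: [[XB][XB]][[XB][XB]][XB][[XB][XB]][[XB][XB]][XB]
Step 3: [[[XB][XX][XX]X][[XB][XX][XX]X]][[[XB][XX][XX]X][[XB][XX][XX]X]][[XB][XX][XX]X][[[XB][XX][XX]X][[XB][XX][XX]X]][[[XB][XX][XX]X][[XB][XX][XX]X]][[XB][XX][XX]X]
Step 4: [[[[XB][XX][XX]X][[XB][XB]][[XB][XB]][XB]][[[XB][XX][XX]X][[XB][XB]][[XB][XB]][XB]]][[[[XB][XX][XX]X][[XB][XB]][[XB][XB]][XB]][[[XB][XX][XX]X][[XB][XB]][[XB][XB]][XB]]][[[XB][XX][XX]X][[XB][XB]][[XB][XB]][XB]][[[[XB][XX][XX]X][[XB][XB]][[XB][XB]][XB]][[[XB][XX][XX]X][[XB][XB]][[XB][XB]][XB]]][[[[XB][XX][XX]X][[XB][XB]][[XB][XB]][XB]][[[XB][XX][XX]X][[XB][XB]][[XB][XB]][XB]]][[[XB][XX][XX]X][[XB][XB]][[XB][XB]][XB]]


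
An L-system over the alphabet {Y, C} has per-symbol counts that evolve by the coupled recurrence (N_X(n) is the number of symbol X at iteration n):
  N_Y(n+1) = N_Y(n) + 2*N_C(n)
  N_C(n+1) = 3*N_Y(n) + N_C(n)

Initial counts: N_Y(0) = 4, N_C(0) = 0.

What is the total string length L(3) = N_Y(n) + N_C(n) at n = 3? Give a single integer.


Answer: 184

Derivation:
Step 0: N_Y=4, N_C=0, L=4
Step 1: N_Y=4, N_C=12, L=16
Step 2: N_Y=28, N_C=24, L=52
Step 3: N_Y=76, N_C=108, L=184


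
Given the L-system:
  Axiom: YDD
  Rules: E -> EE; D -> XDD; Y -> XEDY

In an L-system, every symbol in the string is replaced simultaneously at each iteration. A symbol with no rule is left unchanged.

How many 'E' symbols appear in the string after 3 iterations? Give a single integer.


Step 0: YDD  (0 'E')
Step 1: XEDYXDDXDD  (1 'E')
Step 2: XEEXDDXEDYXXDDXDDXXDDXDD  (3 'E')
Step 3: XEEEEXXDDXDDXEEXDDXEDYXXXDDXDDXXDDXDDXXXDDXDDXXDDXDD  (7 'E')

Answer: 7


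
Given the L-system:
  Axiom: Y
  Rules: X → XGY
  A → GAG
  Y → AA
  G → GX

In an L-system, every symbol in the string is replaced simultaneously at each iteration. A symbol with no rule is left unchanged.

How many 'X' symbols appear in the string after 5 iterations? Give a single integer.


Step 0: Y  (0 'X')
Step 1: AA  (0 'X')
Step 2: GAGGAG  (0 'X')
Step 3: GXGAGGXGXGAGGX  (4 'X')
Step 4: GXXGYGXGAGGXGXXGYGXXGYGXGAGGXGXXGY  (12 'X')
Step 5: GXXGYXGYGXAAGXXGYGXGAGGXGXXGYGXXGYXGYGXAAGXXGYXGYGXAAGXXGYGXGAGGXGXXGYGXXGYXGYGXAA  (28 'X')

Answer: 28


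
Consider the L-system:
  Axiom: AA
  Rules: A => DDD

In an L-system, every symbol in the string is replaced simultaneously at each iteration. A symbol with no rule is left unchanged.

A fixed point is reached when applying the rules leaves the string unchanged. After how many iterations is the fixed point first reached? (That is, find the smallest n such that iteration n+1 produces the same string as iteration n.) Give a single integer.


Step 0: AA
Step 1: DDDDDD
Step 2: DDDDDD  (unchanged — fixed point at step 1)

Answer: 1


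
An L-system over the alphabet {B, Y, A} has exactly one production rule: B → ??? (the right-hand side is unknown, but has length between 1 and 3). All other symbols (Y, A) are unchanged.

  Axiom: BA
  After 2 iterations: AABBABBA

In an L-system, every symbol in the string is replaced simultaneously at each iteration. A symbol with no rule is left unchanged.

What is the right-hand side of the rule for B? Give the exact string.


Answer: ABB

Derivation:
Trying B → ABB:
  Step 0: BA
  Step 1: ABBA
  Step 2: AABBABBA
Matches the given result.


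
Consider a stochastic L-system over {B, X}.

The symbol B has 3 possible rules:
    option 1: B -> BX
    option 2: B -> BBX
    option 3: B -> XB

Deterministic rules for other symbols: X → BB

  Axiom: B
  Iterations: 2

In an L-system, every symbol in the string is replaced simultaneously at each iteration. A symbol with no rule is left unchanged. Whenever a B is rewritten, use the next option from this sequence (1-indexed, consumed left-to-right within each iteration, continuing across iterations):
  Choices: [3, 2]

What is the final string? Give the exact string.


Answer: BBBBX

Derivation:
Step 0: B
Step 1: XB  (used choices [3])
Step 2: BBBBX  (used choices [2])


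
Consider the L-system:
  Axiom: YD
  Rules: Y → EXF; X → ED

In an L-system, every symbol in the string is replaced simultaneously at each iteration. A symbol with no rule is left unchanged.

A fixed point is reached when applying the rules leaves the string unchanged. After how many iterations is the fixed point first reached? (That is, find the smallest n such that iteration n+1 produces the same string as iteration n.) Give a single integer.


Step 0: YD
Step 1: EXFD
Step 2: EEDFD
Step 3: EEDFD  (unchanged — fixed point at step 2)

Answer: 2


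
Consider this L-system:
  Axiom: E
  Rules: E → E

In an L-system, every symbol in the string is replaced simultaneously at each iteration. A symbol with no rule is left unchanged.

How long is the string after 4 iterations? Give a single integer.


Step 0: length = 1
Step 1: length = 1
Step 2: length = 1
Step 3: length = 1
Step 4: length = 1

Answer: 1


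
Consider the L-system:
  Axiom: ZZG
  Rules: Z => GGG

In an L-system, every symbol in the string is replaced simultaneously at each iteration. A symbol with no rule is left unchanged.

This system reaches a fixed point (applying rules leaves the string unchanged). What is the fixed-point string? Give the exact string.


Step 0: ZZG
Step 1: GGGGGGG
Step 2: GGGGGGG  (unchanged — fixed point at step 1)

Answer: GGGGGGG


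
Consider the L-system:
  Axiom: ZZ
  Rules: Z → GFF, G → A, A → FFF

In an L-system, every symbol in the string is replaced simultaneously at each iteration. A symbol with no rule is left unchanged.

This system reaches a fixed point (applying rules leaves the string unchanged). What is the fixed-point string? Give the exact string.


Step 0: ZZ
Step 1: GFFGFF
Step 2: AFFAFF
Step 3: FFFFFFFFFF
Step 4: FFFFFFFFFF  (unchanged — fixed point at step 3)

Answer: FFFFFFFFFF


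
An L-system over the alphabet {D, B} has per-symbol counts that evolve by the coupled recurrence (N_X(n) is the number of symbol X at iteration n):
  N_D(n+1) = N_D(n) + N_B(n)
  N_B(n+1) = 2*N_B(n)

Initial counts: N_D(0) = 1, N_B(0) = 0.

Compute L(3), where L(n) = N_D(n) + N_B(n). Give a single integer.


Answer: 1

Derivation:
Step 0: N_D=1, N_B=0, L=1
Step 1: N_D=1, N_B=0, L=1
Step 2: N_D=1, N_B=0, L=1
Step 3: N_D=1, N_B=0, L=1


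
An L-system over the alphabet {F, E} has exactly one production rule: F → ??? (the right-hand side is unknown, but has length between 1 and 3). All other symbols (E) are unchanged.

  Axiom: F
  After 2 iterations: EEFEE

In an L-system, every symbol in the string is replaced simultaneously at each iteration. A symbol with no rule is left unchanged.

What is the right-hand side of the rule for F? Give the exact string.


Answer: EFE

Derivation:
Trying F → EFE:
  Step 0: F
  Step 1: EFE
  Step 2: EEFEE
Matches the given result.


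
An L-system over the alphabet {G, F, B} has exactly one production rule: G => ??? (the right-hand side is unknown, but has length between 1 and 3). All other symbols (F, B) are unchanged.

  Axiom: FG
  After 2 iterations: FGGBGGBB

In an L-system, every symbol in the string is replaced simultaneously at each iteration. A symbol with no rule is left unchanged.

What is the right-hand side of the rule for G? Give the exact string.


Trying G => GGB:
  Step 0: FG
  Step 1: FGGB
  Step 2: FGGBGGBB
Matches the given result.

Answer: GGB


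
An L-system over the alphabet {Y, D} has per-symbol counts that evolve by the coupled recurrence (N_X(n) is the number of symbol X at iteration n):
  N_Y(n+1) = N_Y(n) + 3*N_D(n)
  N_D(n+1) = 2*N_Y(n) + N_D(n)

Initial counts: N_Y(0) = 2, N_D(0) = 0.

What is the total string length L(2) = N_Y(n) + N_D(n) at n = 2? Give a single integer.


Answer: 22

Derivation:
Step 0: N_Y=2, N_D=0, L=2
Step 1: N_Y=2, N_D=4, L=6
Step 2: N_Y=14, N_D=8, L=22
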